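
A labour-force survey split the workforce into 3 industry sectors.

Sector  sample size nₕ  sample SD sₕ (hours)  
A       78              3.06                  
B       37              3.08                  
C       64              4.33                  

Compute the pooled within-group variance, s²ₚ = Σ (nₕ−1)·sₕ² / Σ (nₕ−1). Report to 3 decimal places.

Degrees of freedom: 77 + 36 + 63 = 176.
Σ(nₕ−1)sₕ² = 77·9.3636 + 36·9.4864 + 63·18.7489 = 2243.6883.
s²ₚ = 2243.6883 / 176 = 12.74823... → 12.748.

12.748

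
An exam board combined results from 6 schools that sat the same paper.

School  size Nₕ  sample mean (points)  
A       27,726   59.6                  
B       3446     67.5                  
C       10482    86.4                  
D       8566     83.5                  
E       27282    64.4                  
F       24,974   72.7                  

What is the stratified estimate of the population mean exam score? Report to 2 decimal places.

x̄_st = (Σ Nₕx̄ₕ) / (Σ Nₕ) = (27726·59.6 + 3446·67.5 + 10482·86.4 + 8566·83.5 + 27282·64.4 + 24974·72.7) / 102476
= 7078551 / 102476 = 69.0752... → 69.08.

69.08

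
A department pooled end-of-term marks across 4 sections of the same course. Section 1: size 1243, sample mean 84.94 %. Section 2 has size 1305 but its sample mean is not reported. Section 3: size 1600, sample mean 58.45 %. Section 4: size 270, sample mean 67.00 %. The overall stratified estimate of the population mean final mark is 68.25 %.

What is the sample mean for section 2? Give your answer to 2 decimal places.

64.63

N = 1243 + 1305 + 1600 + 270 = 4418.
Overall total = μ·N = 68.25·4418 = 301528.5.
Subtract the known strata: 1243·84.94 + 1600·58.45 + 270·67.00 = 217190.42.
Remaining total for section 2: 301528.5 − 217190.42 = 84338.08.
Divide by its size: 84338.08 / 1305 = 64.6269... → 64.63.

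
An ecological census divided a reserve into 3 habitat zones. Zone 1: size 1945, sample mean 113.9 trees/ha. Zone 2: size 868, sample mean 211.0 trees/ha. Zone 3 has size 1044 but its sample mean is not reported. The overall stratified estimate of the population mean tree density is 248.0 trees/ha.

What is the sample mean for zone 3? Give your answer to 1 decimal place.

528.6

N = 1945 + 868 + 1044 = 3857.
Overall total = μ·N = 248.0·3857 = 956536.
Subtract the known strata: 1945·113.9 + 868·211.0 = 404683.5.
Remaining total for zone 3: 956536 − 404683.5 = 551852.5.
Divide by its size: 551852.5 / 1044 = 528.594... → 528.6.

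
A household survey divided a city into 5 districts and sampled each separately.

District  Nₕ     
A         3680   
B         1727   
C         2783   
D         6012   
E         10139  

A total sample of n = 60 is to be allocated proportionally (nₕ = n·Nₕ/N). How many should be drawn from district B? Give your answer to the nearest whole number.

N = 3680 + 1727 + 2783 + 6012 + 10139 = 24341.
n_B = 60·1727/24341 = 4.257... → 4.

4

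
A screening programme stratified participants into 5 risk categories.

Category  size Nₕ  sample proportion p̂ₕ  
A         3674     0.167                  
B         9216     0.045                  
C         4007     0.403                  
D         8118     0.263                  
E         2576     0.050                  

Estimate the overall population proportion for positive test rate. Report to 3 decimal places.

N = 3674 + 9216 + 4007 + 8118 + 2576 = 27591.
Overall proportion = Σ (Nₕ/N)·p̂ₕ.
Σ Nₕp̂ₕ = 613.558 + 414.72 + 1614.821 + 2135.034 + 128.8 = 4906.933.
4906.933 / 27591 = 0.17785... → 0.178.

0.178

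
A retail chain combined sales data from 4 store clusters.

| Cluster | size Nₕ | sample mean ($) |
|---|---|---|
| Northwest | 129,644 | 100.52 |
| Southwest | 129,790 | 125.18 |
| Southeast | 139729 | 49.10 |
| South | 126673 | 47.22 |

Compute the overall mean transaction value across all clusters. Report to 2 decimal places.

x̄_st = (Σ Nₕx̄ₕ) / (Σ Nₕ) = (129644·100.52 + 129790·125.18 + 139729·49.10 + 126673·47.22) / 525836
= 42121120.04 / 525836 = 80.1032... → 80.10.

80.10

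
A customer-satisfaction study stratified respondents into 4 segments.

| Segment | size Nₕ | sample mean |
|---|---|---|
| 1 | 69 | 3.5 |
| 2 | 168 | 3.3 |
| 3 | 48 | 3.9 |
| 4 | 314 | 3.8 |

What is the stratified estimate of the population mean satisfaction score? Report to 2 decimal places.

3.63

x̄_st = (Σ Nₕx̄ₕ) / (Σ Nₕ) = (69·3.5 + 168·3.3 + 48·3.9 + 314·3.8) / 599
= 2176.3 / 599 = 3.6332... → 3.63.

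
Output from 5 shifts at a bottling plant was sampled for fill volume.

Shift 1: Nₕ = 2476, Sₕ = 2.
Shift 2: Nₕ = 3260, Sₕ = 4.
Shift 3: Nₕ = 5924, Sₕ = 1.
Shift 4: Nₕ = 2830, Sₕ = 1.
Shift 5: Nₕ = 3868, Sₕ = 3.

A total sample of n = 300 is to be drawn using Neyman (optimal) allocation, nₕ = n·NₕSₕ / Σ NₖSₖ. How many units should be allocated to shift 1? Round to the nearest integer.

39

1: NₕSₕ = 2476·2 = 4952
2: NₕSₕ = 3260·4 = 13040
3: NₕSₕ = 5924·1 = 5924
4: NₕSₕ = 2830·1 = 2830
5: NₕSₕ = 3868·3 = 11604
Σ NₕSₕ = 38350.
n_1 = 300·4952/38350 = 38.738... → 39.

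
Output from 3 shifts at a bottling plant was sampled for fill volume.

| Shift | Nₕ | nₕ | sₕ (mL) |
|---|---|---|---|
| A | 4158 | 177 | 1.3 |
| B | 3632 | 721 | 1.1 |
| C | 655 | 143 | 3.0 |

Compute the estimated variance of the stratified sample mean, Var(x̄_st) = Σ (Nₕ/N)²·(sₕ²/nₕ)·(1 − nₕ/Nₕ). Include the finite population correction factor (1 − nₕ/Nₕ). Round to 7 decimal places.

N = 8445. Term for each stratum: Wₕ²sₕ²/nₕ·(1−nₕ/Nₕ).
Var(x̄_st) = 0.0022161073 + 0.0002487934 + 0.0002959501 = 0.0027608508 → 0.0027609.

0.0027609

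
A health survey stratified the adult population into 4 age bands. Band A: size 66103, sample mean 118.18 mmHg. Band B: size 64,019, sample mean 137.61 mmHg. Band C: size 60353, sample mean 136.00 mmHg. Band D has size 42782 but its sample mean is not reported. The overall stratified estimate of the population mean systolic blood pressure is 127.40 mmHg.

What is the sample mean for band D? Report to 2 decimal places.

N = 66103 + 64019 + 60353 + 42782 = 233257.
Overall total = μ·N = 127.40·233257 = 29716941.8.
Subtract the known strata: 66103·118.18 + 64019·137.61 + 60353·136.00 = 24829715.13.
Remaining total for band D: 29716941.8 − 24829715.13 = 4887226.67.
Divide by its size: 4887226.67 / 42782 = 114.2356... → 114.24.

114.24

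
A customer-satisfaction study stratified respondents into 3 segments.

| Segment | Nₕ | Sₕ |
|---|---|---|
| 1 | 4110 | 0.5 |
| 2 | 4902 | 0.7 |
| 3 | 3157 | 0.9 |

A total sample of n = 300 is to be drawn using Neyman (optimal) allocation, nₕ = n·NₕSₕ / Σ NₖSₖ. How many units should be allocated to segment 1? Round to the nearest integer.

74

Σ NₕSₕ = 4110·0.5 + 4902·0.7 + 3157·0.9 = 8327.7.
Share for 1: 2055/8327.7 = 0.24677.
n_1 = 300 × 0.24677 = 74.030... → 74.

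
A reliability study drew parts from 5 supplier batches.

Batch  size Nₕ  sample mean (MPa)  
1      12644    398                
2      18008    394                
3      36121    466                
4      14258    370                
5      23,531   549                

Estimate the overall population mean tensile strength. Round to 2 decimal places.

450.97

N = 12644 + 18008 + 36121 + 14258 + 23531 = 104562.
Overall mean = Σ (Nₕ/N)·x̄ₕ — weight by population share, not a simple average.
Σ Nₕx̄ₕ = 12644·398 + 18008·394 + 36121·466 + 14258·370 + 23531·549 = 5032312 + 7095152 + 16832386 + 5275460 + 12918519 = 47153829.
Divide by N: 47153829 / 104562 = 450.9653... → 450.97.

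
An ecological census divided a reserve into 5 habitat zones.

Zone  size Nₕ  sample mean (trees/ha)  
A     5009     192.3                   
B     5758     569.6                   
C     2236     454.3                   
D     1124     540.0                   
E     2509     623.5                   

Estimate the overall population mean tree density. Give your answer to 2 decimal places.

446.63

x̄_st = (Σ Nₕx̄ₕ) / (Σ Nₕ) = (5009·192.3 + 5758·569.6 + 2236·454.3 + 1124·540.0 + 2509·623.5) / 16636
= 7430123.8 / 16636 = 446.6292... → 446.63.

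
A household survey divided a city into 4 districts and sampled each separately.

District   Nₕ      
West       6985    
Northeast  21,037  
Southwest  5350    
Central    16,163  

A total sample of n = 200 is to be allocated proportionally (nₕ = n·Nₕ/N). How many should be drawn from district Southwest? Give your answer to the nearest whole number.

N = 6985 + 21037 + 5350 + 16163 = 49535.
n_Southwest = 200·5350/49535 = 21.601... → 22.

22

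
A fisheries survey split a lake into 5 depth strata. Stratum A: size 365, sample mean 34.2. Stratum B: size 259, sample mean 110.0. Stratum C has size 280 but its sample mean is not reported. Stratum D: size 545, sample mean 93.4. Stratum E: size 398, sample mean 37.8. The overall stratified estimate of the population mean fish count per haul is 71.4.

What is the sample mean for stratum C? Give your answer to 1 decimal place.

N = 365 + 259 + 280 + 545 + 398 = 1847.
Overall total = μ·N = 71.4·1847 = 131875.8.
Subtract the known strata: 365·34.2 + 259·110.0 + 545·93.4 + 398·37.8 = 106920.4.
Remaining total for stratum C: 131875.8 − 106920.4 = 24955.4.
Divide by its size: 24955.4 / 280 = 89.126... → 89.1.

89.1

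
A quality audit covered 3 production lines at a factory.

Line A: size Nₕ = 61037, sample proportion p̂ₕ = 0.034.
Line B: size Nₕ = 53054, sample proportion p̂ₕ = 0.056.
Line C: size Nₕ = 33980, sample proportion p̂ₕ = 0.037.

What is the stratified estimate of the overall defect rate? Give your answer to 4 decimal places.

N = 61037 + 53054 + 33980 = 148071.
Overall proportion = Σ (Nₕ/N)·p̂ₕ.
Σ Nₕp̂ₕ = 2075.258 + 2971.024 + 1257.26 = 6303.542.
6303.542 / 148071 = 0.042571... → 0.0426.

0.0426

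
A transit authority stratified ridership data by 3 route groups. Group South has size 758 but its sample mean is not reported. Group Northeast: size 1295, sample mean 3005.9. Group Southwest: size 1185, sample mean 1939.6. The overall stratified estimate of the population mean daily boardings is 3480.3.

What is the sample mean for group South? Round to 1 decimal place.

N = 758 + 1295 + 1185 = 3238.
Overall total = μ·N = 3480.3·3238 = 11269211.4.
Subtract the known strata: 1295·3005.9 + 1185·1939.6 = 6191066.5.
Remaining total for group South: 11269211.4 − 6191066.5 = 5078144.9.
Divide by its size: 5078144.9 / 758 = 6699.400... → 6699.4.

6699.4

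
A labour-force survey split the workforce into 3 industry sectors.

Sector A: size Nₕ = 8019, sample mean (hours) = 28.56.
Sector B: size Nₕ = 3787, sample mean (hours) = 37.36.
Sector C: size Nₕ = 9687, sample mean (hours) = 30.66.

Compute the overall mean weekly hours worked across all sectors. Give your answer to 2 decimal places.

x̄_st = (Σ Nₕx̄ₕ) / (Σ Nₕ) = (8019·28.56 + 3787·37.36 + 9687·30.66) / 21493
= 667508.38 / 21493 = 31.0570... → 31.06.

31.06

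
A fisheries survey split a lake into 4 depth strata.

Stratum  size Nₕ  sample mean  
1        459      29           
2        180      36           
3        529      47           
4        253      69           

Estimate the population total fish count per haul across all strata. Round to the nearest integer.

62111

Estimate total by summing Nₕ·x̄ₕ over strata.
459·29 + 180·36 + 529·47 + 253·69 = 13311 + 6480 + 24863 + 17457 = 62111.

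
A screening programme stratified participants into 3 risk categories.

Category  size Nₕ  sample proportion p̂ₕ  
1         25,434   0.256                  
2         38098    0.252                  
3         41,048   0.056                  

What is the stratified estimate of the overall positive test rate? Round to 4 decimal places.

N = 25434 + 38098 + 41048 = 104580.
Overall proportion = Σ (Nₕ/N)·p̂ₕ.
Σ Nₕp̂ₕ = 6511.104 + 9600.696 + 2298.688 = 18410.488.
18410.488 / 104580 = 0.176042... → 0.1760.

0.1760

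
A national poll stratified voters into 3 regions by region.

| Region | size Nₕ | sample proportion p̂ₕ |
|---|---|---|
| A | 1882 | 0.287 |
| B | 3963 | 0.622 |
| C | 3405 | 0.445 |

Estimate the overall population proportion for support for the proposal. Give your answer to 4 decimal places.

0.4887

N = 1882 + 3963 + 3405 = 9250.
Overall proportion = Σ (Nₕ/N)·p̂ₕ.
Σ Nₕp̂ₕ = 540.134 + 2464.986 + 1515.225 = 4520.345.
4520.345 / 9250 = 0.488686... → 0.4887.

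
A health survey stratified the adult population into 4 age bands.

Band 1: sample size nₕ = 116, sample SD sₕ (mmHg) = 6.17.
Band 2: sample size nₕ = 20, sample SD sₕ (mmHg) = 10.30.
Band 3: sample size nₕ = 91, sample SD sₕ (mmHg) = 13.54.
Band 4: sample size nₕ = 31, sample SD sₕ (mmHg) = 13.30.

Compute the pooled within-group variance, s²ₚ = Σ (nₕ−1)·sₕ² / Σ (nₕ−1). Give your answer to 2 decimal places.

111.02

Degrees of freedom: 115 + 19 + 90 + 30 = 254.
Σ(nₕ−1)sₕ² = 115·38.0689 + 19·106.09 + 90·183.3316 + 30·176.89 = 28200.1775.
s²ₚ = 28200.1775 / 254 = 111.0243... → 111.02.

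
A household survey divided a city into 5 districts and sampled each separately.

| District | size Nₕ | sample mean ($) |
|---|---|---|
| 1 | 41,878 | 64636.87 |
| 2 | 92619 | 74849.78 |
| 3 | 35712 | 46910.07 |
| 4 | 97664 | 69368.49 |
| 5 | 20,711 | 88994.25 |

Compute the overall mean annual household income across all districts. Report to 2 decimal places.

69070.33

x̄_st = (Σ Nₕx̄ₕ) / (Σ Nₕ) = (41878·64636.87 + 92619·74849.78 + 35712·46910.07 + 97664·69368.49 + 20711·88994.25) / 288584
= 19932591154.63 / 288584 = 69070.3267... → 69070.33.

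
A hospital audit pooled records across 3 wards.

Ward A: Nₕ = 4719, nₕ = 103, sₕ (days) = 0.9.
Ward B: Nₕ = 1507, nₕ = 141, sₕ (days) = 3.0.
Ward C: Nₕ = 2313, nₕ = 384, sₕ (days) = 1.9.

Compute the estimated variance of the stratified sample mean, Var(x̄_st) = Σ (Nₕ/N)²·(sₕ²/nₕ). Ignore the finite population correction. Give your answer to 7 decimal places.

0.0050797

N = 8539; Wₕ = Nₕ/N.
ward A: (4719/8539)²·0.9²/103 = 0.0024017828
ward B: (1507/8539)²·3.0²/141 = 0.0019880892
ward C: (2313/8539)²·1.9²/384 = 0.0006897842
Sum = 0.0050796561 → 0.0050797.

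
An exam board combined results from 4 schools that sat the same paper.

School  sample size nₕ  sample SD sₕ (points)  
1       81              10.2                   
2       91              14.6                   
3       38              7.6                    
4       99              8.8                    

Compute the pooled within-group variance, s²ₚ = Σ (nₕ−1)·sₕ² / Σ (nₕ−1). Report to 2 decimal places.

122.08

1: (81−1)·10.2² = 80·104.04 = 8323.2
2: (91−1)·14.6² = 90·213.16 = 19184.4
3: (38−1)·7.6² = 37·57.76 = 2137.12
4: (99−1)·8.8² = 98·77.44 = 7589.12
Numerator = 37233.84; denominator = Σ(nₕ−1) = 305.
s²ₚ = 37233.84/305 = 122.0782... → 122.08.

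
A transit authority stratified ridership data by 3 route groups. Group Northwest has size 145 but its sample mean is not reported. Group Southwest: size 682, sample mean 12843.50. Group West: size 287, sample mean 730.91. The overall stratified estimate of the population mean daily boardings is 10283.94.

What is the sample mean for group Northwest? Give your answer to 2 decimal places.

N = 145 + 682 + 287 = 1114.
Overall total = μ·N = 10283.94·1114 = 11456309.16.
Subtract the known strata: 682·12843.50 + 287·730.91 = 8969038.17.
Remaining total for group Northwest: 11456309.16 − 8969038.17 = 2487270.99.
Divide by its size: 2487270.99 / 145 = 17153.5930... → 17153.59.

17153.59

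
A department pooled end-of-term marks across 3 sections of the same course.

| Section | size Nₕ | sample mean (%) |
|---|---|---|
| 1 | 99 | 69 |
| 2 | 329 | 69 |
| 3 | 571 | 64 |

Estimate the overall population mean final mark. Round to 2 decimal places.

N = 999; weights Wₕ = Nₕ/N = (0.0991, 0.3293, 0.5716).
x̄_st = Σ Wₕ·x̄ₕ = 0.0991·69 + 0.3293·69 + 0.5716·64 ≈ 66.1421...
→ 66.14.

66.14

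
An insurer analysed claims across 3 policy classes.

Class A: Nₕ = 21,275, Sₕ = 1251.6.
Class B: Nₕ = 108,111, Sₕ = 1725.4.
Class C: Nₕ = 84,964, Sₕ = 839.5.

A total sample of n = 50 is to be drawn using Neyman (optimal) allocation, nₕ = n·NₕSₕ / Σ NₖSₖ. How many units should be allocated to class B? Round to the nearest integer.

A: NₕSₕ = 21275·1251.6 = 26627790
B: NₕSₕ = 108111·1725.4 = 186534719.4
C: NₕSₕ = 84964·839.5 = 71327278
Σ NₕSₕ = 284489787.4.
n_B = 50·186534719.4/284489787.4 = 32.784... → 33.

33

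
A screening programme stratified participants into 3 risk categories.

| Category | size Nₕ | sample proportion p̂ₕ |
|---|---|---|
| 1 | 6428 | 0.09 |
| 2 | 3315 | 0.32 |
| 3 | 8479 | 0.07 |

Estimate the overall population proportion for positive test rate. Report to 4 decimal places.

N = 6428 + 3315 + 8479 = 18222.
Overall proportion = Σ (Nₕ/N)·p̂ₕ.
Σ Nₕp̂ₕ = 578.52 + 1060.8 + 593.53 = 2232.85.
2232.85 / 18222 = 0.122536... → 0.1225.

0.1225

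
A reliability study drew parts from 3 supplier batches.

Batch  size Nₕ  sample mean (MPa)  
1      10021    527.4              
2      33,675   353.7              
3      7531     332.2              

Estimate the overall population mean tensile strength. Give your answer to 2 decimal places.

384.52

N = 51227; weights Wₕ = Nₕ/N = (0.1956, 0.6574, 0.1470).
x̄_st = Σ Wₕ·x̄ₕ = 0.1956·527.4 + 0.6574·353.7 + 0.1470·332.2 ≈ 384.5183...
→ 384.52.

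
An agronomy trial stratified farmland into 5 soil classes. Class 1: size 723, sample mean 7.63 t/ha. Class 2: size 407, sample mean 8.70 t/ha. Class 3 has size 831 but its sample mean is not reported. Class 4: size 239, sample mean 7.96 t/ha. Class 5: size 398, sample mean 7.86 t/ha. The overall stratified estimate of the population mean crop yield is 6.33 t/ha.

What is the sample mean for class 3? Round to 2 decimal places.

Σ Nₕx̄ₕ = N·μ, so 831·x̄_3 = 2598·6.33 − (723·7.63 + 407·8.70 + 239·7.96 + 398·7.86).
= 16445.34 − 14088.11 = 2357.23.
x̄_3 = 2357.23 / 831 = 2.8366... → 2.84.

2.84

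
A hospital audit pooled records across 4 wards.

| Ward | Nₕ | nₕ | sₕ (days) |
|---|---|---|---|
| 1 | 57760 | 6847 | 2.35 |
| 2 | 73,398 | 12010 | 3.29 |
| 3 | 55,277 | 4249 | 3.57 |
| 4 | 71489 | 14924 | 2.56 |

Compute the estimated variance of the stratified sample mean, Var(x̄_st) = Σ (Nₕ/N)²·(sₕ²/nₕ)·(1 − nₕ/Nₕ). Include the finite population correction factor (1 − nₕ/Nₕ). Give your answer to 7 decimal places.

0.0002506

N = 257924; Wₕ = Nₕ/N.
ward 1: (57760/257924)²·2.35²/6847·(1 − 6847/57760) = 0.0000356540
ward 2: (73398/257924)²·3.29²/12010·(1 − 12010/73398) = 0.0000610426
ward 3: (55277/257924)²·3.57²/4249·(1 − 4249/55277) = 0.0001271801
ward 4: (71489/257924)²·2.56²/14924·(1 − 14924/71489) = 0.0000266930
Sum = 0.0002505697 → 0.0002506.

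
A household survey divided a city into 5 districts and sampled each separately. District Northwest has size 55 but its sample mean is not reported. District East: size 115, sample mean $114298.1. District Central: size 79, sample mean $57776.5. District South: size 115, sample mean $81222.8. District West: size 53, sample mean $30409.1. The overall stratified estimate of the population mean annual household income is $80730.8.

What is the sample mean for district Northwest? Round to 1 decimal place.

90978.4

Σ Nₕx̄ₕ = N·μ, so 55·x̄_Northwest = 417·80730.8 − (115·114298.1 + 79·57776.5 + 115·81222.8 + 53·30409.1).
= 33664743.6 − 28660929.3 = 5003814.3.
x̄_Northwest = 5003814.3 / 55 = 90978.442... → 90978.4.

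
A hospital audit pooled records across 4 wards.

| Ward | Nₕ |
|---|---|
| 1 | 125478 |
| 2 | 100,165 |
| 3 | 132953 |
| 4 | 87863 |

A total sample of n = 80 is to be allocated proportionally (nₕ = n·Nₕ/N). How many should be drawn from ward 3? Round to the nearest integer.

N = 125478 + 100165 + 132953 + 87863 = 446459.
n_3 = 80·132953/446459 = 23.824... → 24.

24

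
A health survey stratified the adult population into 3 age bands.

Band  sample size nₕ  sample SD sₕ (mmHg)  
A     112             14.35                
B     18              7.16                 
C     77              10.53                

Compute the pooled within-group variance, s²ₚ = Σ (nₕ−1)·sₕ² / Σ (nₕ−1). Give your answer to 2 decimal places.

157.63

Degrees of freedom: 111 + 17 + 76 = 204.
Σ(nₕ−1)sₕ² = 111·205.9225 + 17·51.2656 + 76·110.8809 = 32155.8611.
s²ₚ = 32155.8611 / 204 = 157.6268... → 157.63.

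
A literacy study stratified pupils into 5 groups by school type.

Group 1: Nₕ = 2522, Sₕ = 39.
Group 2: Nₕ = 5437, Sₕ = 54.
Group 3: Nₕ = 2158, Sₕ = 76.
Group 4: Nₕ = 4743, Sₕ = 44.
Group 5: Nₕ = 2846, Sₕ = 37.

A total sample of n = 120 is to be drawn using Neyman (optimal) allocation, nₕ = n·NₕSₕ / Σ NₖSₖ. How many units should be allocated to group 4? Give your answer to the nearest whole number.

29

1: NₕSₕ = 2522·39 = 98358
2: NₕSₕ = 5437·54 = 293598
3: NₕSₕ = 2158·76 = 164008
4: NₕSₕ = 4743·44 = 208692
5: NₕSₕ = 2846·37 = 105302
Σ NₕSₕ = 869958.
n_4 = 120·208692/869958 = 28.786... → 29.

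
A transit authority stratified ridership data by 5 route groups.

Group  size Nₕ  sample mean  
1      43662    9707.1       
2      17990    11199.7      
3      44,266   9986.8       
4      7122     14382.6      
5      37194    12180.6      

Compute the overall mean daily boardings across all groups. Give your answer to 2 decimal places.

x̄_st = (Σ Nₕx̄ₕ) / (Σ Nₕ) = (43662·9707.1 + 17990·11199.7 + 44266·9986.8 + 7122·14382.6 + 37194·12180.6) / 150234
= 1622867805.6 / 150234 = 10802.2672... → 10802.27.

10802.27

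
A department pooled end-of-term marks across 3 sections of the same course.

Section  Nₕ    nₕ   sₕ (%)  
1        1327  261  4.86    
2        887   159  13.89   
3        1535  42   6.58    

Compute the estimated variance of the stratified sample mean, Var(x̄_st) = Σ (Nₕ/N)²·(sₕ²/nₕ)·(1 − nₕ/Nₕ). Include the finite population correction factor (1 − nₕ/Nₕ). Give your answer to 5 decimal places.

0.23295

N = 3749. Term for each stratum: Wₕ²sₕ²/nₕ·(1−nₕ/Nₕ).
Var(x̄_st) = 0.00910813 + 0.05574828 + 0.16808920 = 0.23294561 → 0.23295.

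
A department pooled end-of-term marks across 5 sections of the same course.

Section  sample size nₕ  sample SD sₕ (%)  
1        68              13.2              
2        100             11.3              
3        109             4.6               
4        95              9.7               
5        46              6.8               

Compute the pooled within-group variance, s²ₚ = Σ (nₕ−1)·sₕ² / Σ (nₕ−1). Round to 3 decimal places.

90.862

Degrees of freedom: 67 + 99 + 108 + 94 + 45 = 413.
Σ(nₕ−1)sₕ² = 67·174.24 + 99·127.69 + 108·21.16 + 94·94.09 + 45·46.24 = 37525.93.
s²ₚ = 37525.93 / 413 = 90.86182... → 90.862.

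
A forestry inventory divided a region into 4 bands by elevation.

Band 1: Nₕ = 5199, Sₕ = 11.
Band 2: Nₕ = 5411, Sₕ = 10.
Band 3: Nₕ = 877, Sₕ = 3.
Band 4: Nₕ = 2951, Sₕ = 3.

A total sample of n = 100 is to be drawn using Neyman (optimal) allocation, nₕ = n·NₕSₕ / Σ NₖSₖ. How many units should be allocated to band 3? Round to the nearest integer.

Σ NₕSₕ = 5199·11 + 5411·10 + 877·3 + 2951·3 = 122783.
Share for 3: 2631/122783 = 0.02143.
n_3 = 100 × 0.02143 = 2.143... → 2.

2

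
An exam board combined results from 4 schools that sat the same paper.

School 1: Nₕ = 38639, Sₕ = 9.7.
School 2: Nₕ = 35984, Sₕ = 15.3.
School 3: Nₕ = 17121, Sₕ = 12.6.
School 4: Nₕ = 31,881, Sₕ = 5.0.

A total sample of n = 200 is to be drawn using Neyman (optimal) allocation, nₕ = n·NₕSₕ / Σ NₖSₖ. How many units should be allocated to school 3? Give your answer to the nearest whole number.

33

Σ NₕSₕ = 38639·9.7 + 35984·15.3 + 17121·12.6 + 31881·5.0 = 1300483.1.
Share for 3: 215724.6/1300483.1 = 0.16588.
n_3 = 200 × 0.16588 = 33.176... → 33.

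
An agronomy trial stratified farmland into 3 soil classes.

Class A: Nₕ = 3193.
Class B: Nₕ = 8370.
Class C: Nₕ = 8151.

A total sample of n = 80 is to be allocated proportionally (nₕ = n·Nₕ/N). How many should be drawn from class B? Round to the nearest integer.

34

Share of class B = 8370/19714 = 0.42457.
Allocate 80 × 0.42457 = 33.966... → 34.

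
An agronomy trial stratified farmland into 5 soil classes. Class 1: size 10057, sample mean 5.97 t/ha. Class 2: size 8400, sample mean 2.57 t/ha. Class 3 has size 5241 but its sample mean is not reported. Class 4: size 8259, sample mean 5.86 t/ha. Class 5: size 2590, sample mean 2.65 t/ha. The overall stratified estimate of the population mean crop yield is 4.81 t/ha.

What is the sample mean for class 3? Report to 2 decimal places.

N = 10057 + 8400 + 5241 + 8259 + 2590 = 34547.
Overall total = μ·N = 4.81·34547 = 166171.07.
Subtract the known strata: 10057·5.97 + 8400·2.57 + 8259·5.86 + 2590·2.65 = 136889.53.
Remaining total for class 3: 166171.07 − 136889.53 = 29281.54.
Divide by its size: 29281.54 / 5241 = 5.5870... → 5.59.

5.59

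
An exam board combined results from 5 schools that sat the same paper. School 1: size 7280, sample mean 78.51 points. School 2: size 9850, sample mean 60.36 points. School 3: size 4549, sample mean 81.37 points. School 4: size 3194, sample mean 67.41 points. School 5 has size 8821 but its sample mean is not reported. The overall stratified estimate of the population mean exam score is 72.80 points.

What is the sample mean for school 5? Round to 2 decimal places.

79.51

Σ Nₕx̄ₕ = N·μ, so 8821·x̄_5 = 33694·72.80 − (7280·78.51 + 9850·60.36 + 4549·81.37 + 3194·67.41).
= 2452923.2 − 1751558.47 = 701364.73.
x̄_5 = 701364.73 / 8821 = 79.5108... → 79.51.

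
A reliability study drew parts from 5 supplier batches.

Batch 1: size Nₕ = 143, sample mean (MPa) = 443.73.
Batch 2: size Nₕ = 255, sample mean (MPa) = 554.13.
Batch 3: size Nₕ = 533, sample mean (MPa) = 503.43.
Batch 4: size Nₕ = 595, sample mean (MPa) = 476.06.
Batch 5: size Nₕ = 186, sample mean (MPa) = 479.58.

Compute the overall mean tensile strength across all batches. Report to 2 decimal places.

N = 1712; weights Wₕ = Nₕ/N = (0.0835, 0.1489, 0.3113, 0.3475, 0.1086).
x̄_st = Σ Wₕ·x̄ₕ = 0.0835·443.73 + 0.1489·554.13 + 0.3113·503.43 + 0.3475·476.06 + 0.1086·479.58 ≈ 493.8915...
→ 493.89.

493.89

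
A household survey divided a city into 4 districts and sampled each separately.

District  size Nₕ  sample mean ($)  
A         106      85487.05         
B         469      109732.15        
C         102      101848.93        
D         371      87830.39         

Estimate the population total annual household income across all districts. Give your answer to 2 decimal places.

103499671.20

A: 106·85487.05 = 9061627.3
B: 469·109732.15 = 51464378.35
C: 102·101848.93 = 10388590.86
D: 371·87830.39 = 32585074.69
τ̂ = Σ Nₕx̄ₕ = 103499671.20.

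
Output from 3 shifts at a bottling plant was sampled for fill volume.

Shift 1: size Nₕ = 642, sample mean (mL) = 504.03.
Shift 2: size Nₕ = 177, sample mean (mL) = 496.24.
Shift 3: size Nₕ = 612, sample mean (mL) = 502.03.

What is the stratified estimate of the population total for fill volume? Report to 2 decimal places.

Population total = Σ Nₕ·x̄ₕ (each stratum's size times its mean).
642·504.03 + 177·496.24 + 612·502.03 = 323587.26 + 87834.48 + 307242.36 = 718664.10.

718664.10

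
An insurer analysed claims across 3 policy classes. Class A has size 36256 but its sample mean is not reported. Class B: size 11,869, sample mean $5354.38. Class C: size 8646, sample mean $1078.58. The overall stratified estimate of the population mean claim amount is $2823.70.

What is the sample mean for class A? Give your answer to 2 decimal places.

N = 36256 + 11869 + 8646 = 56771.
Overall total = μ·N = 2823.70·56771 = 160304272.7.
Subtract the known strata: 11869·5354.38 + 8646·1078.58 = 72876538.9.
Remaining total for class A: 160304272.7 − 72876538.9 = 87427733.8.
Divide by its size: 87427733.8 / 36256 = 2411.4004... → 2411.40.

2411.40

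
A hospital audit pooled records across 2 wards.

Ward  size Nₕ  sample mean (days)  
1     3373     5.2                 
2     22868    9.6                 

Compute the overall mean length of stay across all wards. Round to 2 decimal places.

9.03

N = 3373 + 22868 = 26241.
The stratified mean weights each stratum mean by its population share Nₕ/N.
Σ Nₕx̄ₕ = 3373·5.2 + 22868·9.6 = 17539.6 + 219532.8 = 237072.4.
Divide by N: 237072.4 / 26241 = 9.0344... → 9.03.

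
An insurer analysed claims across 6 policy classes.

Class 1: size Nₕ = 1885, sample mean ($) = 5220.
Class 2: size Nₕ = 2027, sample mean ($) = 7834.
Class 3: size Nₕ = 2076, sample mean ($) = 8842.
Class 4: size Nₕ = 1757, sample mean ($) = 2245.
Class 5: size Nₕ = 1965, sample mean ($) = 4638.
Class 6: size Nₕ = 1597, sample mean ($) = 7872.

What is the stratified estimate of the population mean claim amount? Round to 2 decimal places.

6164.76

x̄_st = (Σ Nₕx̄ₕ) / (Σ Nₕ) = (1885·5220 + 2027·7834 + 2076·8842 + 1757·2245 + 1965·4638 + 1597·7872) / 11307
= 69704929 / 11307 = 6164.7589... → 6164.76.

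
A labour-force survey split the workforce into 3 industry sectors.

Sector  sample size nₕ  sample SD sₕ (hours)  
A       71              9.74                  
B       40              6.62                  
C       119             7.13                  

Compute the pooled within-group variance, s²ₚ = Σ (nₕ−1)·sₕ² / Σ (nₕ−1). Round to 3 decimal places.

Degrees of freedom: 70 + 39 + 118 = 227.
Σ(nₕ−1)sₕ² = 70·94.8676 + 39·43.8244 + 118·50.8369 = 14348.6378.
s²ₚ = 14348.6378 / 227 = 63.20986... → 63.210.

63.210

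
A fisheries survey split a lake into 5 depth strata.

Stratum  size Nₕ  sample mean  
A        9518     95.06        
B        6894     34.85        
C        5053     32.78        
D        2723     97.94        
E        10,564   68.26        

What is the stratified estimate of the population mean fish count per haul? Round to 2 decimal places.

66.14

N = 9518 + 6894 + 5053 + 2723 + 10564 = 34752.
The stratified mean weights each stratum mean by its population share Nₕ/N.
Σ Nₕx̄ₕ = 9518·95.06 + 6894·34.85 + 5053·32.78 + 2723·97.94 + 10564·68.26 = 904781.08 + 240255.9 + 165637.34 + 266690.62 + 721098.64 = 2298463.58.
Divide by N: 2298463.58 / 34752 = 66.1390... → 66.14.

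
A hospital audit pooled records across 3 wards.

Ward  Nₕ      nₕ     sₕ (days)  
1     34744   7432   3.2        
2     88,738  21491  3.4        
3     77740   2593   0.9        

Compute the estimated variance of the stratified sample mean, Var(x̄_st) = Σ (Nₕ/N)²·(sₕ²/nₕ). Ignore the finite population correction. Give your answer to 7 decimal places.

0.0001923

N = 201222; Wₕ = Nₕ/N.
ward 1: (34744/201222)²·3.2²/7432 = 0.0000410774
ward 2: (88738/201222)²·3.4²/21491 = 0.0001046091
ward 3: (77740/201222)²·0.9²/2593 = 0.0000466252
Sum = 0.0001923117 → 0.0001923.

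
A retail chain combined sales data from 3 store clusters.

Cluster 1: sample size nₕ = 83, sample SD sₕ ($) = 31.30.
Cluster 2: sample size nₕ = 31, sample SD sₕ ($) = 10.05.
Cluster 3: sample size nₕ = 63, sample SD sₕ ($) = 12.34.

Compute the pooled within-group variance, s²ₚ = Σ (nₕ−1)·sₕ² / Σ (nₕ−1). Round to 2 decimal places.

Degrees of freedom: 82 + 30 + 62 = 174.
Σ(nₕ−1)sₕ² = 82·979.69 + 30·101.0025 + 62·152.2756 = 92805.7422.
s²ₚ = 92805.7422 / 174 = 533.3663... → 533.37.

533.37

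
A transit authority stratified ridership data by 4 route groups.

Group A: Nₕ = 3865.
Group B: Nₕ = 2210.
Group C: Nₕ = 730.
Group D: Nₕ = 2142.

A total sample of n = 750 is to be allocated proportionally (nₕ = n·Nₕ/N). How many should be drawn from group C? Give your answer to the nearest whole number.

61

Share of group C = 730/8947 = 0.08159.
Allocate 750 × 0.08159 = 61.194... → 61.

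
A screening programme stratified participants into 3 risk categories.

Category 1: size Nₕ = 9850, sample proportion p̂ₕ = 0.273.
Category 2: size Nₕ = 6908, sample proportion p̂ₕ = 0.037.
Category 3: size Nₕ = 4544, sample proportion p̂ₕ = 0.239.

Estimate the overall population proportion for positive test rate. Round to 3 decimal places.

N = 9850 + 6908 + 4544 = 21302.
Overall proportion = Σ (Nₕ/N)·p̂ₕ.
Σ Nₕp̂ₕ = 2689.05 + 255.596 + 1086.016 = 4030.662.
4030.662 / 21302 = 0.18922... → 0.189.

0.189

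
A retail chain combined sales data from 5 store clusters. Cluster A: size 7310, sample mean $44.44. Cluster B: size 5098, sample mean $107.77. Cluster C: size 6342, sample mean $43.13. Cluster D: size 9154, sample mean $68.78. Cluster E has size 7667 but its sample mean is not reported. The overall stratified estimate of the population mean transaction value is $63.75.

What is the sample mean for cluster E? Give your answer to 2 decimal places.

N = 7310 + 5098 + 6342 + 9154 + 7667 = 35571.
Overall total = μ·N = 63.75·35571 = 2267651.25.
Subtract the known strata: 7310·44.44 + 5098·107.77 + 6342·43.13 + 9154·68.78 = 1777410.44.
Remaining total for cluster E: 2267651.25 − 1777410.44 = 490240.81.
Divide by its size: 490240.81 / 7667 = 63.9417... → 63.94.

63.94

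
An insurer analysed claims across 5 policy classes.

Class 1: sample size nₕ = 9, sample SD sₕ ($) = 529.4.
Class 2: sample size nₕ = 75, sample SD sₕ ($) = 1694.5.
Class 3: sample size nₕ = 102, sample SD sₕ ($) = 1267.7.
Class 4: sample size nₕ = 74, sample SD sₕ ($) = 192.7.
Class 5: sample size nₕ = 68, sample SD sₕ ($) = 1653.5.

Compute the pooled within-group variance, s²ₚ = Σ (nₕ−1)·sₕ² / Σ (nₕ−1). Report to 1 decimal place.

1742807.6

Degrees of freedom: 8 + 74 + 101 + 73 + 67 = 323.
Σ(nₕ−1)sₕ² = 8·280264.36 + 74·2871330.25 + 101·1607063.29 + 73·37133.29 + 67·2734062.25 = 562926846.59.
s²ₚ = 562926846.59 / 323 = 1742807.575... → 1742807.6.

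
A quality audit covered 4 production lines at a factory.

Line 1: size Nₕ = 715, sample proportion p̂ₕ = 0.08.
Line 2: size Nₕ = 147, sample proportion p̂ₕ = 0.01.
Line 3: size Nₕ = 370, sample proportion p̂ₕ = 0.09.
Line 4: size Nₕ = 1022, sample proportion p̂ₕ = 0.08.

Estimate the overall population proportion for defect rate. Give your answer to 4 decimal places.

Wₕ = Nₕ/N with N = 2254: 0.3172, 0.0652, 0.1642, 0.4534.
p̂_st = 0.3172·0.08 + 0.0652·0.01 + 0.1642·0.09 + 0.4534·0.08 ≈ 0.077076... → 0.0771.

0.0771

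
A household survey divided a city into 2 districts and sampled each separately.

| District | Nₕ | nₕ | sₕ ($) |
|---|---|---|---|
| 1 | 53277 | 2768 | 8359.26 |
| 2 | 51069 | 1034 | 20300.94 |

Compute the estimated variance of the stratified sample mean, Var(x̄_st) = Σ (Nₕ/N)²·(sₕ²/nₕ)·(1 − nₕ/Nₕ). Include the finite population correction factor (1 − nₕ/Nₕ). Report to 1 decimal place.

N = 104346; Wₕ = Nₕ/N.
district 1: (53277/104346)²·8359.26²/2768·(1 − 2768/53277) = 6239.1654
district 2: (51069/104346)²·20300.94²/1034·(1 − 1034/51069) = 93538.7159
Sum = 99777.8813 → 99777.9.

99777.9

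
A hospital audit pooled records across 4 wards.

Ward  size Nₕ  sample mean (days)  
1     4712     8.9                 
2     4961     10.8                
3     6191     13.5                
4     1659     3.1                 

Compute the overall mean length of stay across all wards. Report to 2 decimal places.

N = 17523; weights Wₕ = Nₕ/N = (0.2689, 0.2831, 0.3533, 0.0947).
x̄_st = Σ Wₕ·x̄ₕ = 0.2689·8.9 + 0.2831·10.8 + 0.3533·13.5 + 0.0947·3.1 ≈ 10.5140...
→ 10.51.

10.51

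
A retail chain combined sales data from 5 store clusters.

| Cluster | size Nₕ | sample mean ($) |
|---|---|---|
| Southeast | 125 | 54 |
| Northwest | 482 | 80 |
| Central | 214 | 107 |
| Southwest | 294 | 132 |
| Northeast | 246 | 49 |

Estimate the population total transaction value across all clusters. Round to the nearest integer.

119070

Southeast: 125·54 = 6750
Northwest: 482·80 = 38560
Central: 214·107 = 22898
Southwest: 294·132 = 38808
Northeast: 246·49 = 12054
τ̂ = Σ Nₕx̄ₕ = 119070.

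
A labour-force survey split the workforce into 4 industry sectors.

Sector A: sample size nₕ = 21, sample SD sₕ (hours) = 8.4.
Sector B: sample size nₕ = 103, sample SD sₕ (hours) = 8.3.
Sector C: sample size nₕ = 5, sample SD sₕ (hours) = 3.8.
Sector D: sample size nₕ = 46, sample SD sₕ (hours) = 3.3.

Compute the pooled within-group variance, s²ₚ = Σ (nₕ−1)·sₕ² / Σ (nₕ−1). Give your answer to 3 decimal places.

52.548

A: (21−1)·8.4² = 20·70.56 = 1411.2
B: (103−1)·8.3² = 102·68.89 = 7026.78
C: (5−1)·3.8² = 4·14.44 = 57.76
D: (46−1)·3.3² = 45·10.89 = 490.05
Numerator = 8985.79; denominator = Σ(nₕ−1) = 171.
s²ₚ = 8985.79/171 = 52.54848... → 52.548.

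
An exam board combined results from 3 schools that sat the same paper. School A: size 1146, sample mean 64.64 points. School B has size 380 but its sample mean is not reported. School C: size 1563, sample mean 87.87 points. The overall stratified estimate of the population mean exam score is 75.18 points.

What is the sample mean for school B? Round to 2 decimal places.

54.77

Σ Nₕx̄ₕ = N·μ, so 380·x̄_B = 3089·75.18 − (1146·64.64 + 1563·87.87).
= 232231.02 − 211418.25 = 20812.77.
x̄_B = 20812.77 / 380 = 54.7704... → 54.77.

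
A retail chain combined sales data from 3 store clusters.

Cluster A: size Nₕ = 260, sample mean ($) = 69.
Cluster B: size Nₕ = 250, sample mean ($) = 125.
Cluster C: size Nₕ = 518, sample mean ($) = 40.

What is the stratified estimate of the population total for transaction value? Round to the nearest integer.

69910

Estimate total by summing Nₕ·x̄ₕ over strata.
260·69 + 250·125 + 518·40 = 17940 + 31250 + 20720 = 69910.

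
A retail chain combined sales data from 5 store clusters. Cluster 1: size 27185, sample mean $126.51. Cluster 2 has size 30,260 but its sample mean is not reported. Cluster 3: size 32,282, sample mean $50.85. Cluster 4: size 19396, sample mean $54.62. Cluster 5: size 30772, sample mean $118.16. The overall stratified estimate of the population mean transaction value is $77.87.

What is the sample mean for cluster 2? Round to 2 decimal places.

N = 27185 + 30260 + 32282 + 19396 + 30772 = 139895.
Overall total = μ·N = 77.87·139895 = 10893623.65.
Subtract the known strata: 27185·126.51 + 32282·50.85 + 19396·54.62 + 30772·118.16 = 9776143.09.
Remaining total for cluster 2: 10893623.65 − 9776143.09 = 1117480.56.
Divide by its size: 1117480.56 / 30260 = 36.9293... → 36.93.

36.93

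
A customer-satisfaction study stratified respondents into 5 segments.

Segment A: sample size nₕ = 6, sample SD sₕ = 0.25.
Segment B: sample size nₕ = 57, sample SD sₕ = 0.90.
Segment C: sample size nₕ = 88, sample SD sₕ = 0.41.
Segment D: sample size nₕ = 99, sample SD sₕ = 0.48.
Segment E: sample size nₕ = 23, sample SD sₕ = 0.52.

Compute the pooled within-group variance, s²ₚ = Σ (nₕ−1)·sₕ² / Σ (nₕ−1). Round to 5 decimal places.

0.33144

A: (6−1)·0.25² = 5·0.0625 = 0.3125
B: (57−1)·0.90² = 56·0.81 = 45.36
C: (88−1)·0.41² = 87·0.1681 = 14.6247
D: (99−1)·0.48² = 98·0.2304 = 22.5792
E: (23−1)·0.52² = 22·0.2704 = 5.9488
Numerator = 88.8252; denominator = Σ(nₕ−1) = 268.
s²ₚ = 88.8252/268 = 0.3314373... → 0.33144.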